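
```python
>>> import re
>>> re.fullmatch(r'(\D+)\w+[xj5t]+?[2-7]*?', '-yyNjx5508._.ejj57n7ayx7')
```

`re.fullmatch` requires the pattern to consume the entire string.
Here the string isn't matched end-to-end, so the call returns None.

None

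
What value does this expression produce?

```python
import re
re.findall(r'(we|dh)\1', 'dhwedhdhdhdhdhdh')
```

['dh', 'dh', 'dh']

The backreference `\1` re-matches whatever the first group consumed, character for character.
Matches: at [4:8] match 'dhdh', group 1 = 'dh'; at [8:12] match 'dhdh', group 1 = 'dh'; at [12:16] match 'dhdh', group 1 = 'dh'.
One capturing group, so `findall` returns just the captured substring from each match — 3 in all.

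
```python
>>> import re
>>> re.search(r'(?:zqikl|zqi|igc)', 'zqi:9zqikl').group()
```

'zqi'

The match spans [0:3] → 'zqi'.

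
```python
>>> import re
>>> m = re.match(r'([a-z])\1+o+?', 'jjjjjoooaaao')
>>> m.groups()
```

('j',)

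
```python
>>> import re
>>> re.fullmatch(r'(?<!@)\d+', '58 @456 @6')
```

None

Because the assertion is negative and zero-width, positions next to the forbidden text are skipped.
`re.fullmatch` requires the pattern to consume the entire string.
Here the pattern can't cover the whole string, so the call returns None.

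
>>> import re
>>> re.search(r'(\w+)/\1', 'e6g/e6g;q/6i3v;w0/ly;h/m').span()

`\1` has to match the exact text group 1 already captured.
`re.search` tries every starting position until one works.
The match spans [0:7] → 'e6g/e6g'.
Captured: group 1 = 'e6g'.

(0, 7)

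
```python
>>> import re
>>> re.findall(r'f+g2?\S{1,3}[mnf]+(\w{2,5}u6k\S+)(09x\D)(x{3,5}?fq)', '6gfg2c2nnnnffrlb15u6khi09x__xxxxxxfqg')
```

3 groups means each result is a tuple of 3 captured strings — 0 here.
Nothing in the string satisfies the pattern, so the list is empty.

[]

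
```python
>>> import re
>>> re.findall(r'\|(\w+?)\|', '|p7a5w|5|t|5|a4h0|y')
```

Scanning left to right: at [0:7] match '|p7a5w|', group 1 = 'p7a5w'; at [8:11] match '|t|', group 1 = 't'; at [12:18] match '|a4h0|', group 1 = 'a4h0'.
`findall` collects group 1 from each match (3 total).

['p7a5w', 't', 'a4h0']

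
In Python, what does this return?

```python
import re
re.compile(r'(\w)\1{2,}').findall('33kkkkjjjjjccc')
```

After group 1 captures some text, `\1` only succeeds where that same text appears again.
Matches: at [2:6] match 'kkkk', group 1 = 'k'; at [6:11] match 'jjjjj', group 1 = 'j'; at [11:14] match 'ccc', group 1 = 'c'.
`findall` collects group 1 from each match (3 total).

['k', 'j', 'c']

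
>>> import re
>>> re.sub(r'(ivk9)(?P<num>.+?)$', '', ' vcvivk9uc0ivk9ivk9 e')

' vcv'

This matches the literal 'ivk', then the literal '9' (captured); then one or more of any character (lazy) (captured as 'num'); then anchored at the end.
Every occurrence is swapped for ''.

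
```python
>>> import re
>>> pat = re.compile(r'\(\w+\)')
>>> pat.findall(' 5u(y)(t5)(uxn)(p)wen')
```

Scanning left to right: at [3:6] → '(y)'; at [6:10] → '(t5)'; at [10:15] → '(uxn)'; at [15:18] → '(p)'.
No capturing groups, so `findall` returns the 4 full match strings.

['(y)', '(t5)', '(uxn)', '(p)']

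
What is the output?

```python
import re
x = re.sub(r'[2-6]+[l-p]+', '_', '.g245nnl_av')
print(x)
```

Pattern: one or more of a character in [2-6]; then one or more of a character in [l-p].
`sub` substitutes '_' at each match site.

.g__av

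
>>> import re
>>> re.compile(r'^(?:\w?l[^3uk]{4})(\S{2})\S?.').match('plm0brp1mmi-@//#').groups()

('p1',)

This matches anchored at the start of the string; then optionally a word character, then a literal 'l', then exactly 4 of any character except [3uk] (non-capturing group); then exactly 2 of a non-whitespace character (captured); then optionally a non-whitespace character, then any character.
With `match`, the pattern is implicitly anchored at the beginning.
The match spans [0:10] → 'plm0brp1mm'.
Captured: group 1 = 'p1'.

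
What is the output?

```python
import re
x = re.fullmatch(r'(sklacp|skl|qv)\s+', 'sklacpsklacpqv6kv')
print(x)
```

None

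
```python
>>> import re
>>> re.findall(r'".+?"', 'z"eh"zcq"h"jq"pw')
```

['"eh"', '"h"']

A non-greedy quantifier consumes as few characters as it can — just enough that the remainder of the pattern still matches from where it stops; whatever follows it matches normally.
`findall` yields the raw match text (2 of them) because the pattern has no groups.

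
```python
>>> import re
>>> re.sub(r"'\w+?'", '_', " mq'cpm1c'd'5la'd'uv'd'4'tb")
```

' mq_d_d_d_tb'

Matches: at [3:10] → "'cpm1c'"; at [11:16] → "'5la'"; at [17:21] → "'uv'"; at [22:25] → "'4'".
Every occurrence is swapped for '_'.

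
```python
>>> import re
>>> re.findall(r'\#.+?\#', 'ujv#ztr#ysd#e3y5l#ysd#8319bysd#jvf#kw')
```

['#ztr#', '#e3y5l#', '#8319bysd#']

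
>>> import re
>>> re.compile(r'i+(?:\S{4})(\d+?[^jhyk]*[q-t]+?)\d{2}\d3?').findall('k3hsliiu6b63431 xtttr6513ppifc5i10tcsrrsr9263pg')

Because there's exactly one group, `findall` drops the full match and keeps group 1 from the one hit.

['3431 xtttr6513ppifc5i10tcsrrsr']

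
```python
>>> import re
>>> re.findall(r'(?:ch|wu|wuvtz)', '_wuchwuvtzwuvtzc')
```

['wu', 'ch', 'wu', 'wu']

The regex engine tests alternatives in the order written; an earlier branch that matches wins even if a later one would match more.
Scanning left to right: at [1:3] → 'wu'; at [3:5] → 'ch'; at [5:7] → 'wu'; at [10:12] → 'wu'.
`findall` yields the raw match text (4 of them) because the pattern has no groups.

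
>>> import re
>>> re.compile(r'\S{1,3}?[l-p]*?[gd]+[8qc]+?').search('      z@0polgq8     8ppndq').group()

'z@0polgq'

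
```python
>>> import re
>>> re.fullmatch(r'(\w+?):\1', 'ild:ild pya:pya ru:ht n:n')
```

None

`\1` is not a pattern — it's the concrete string captured by group 1, re-applied verbatim.
For `fullmatch`, every character of the input must be accounted for by the pattern.
Here there's no way to consume every character, so the call returns None.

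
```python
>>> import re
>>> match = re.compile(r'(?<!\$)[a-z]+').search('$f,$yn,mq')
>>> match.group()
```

`(?!…)`/`(?<!…)` only lets a position through if the neighbouring text does NOT match; no characters are consumed.
The match spans [5:6] → 'n'.

'n'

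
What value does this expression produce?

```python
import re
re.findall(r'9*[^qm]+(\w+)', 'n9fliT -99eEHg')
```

['g']

Pattern: zero or more of the literal '9', then one or more of any character except [qm]; then one or more of a word character (captured).
Walking the string: at [0:14] match 'n9fliT -99eEHg', group 1 = 'g'.
With a single group, `findall` returns only what that group captured — 1 item.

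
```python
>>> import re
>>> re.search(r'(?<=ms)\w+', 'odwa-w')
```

None

The lookaround is zero-width — it requires the adjacent text to match without consuming it, so the asserted text isn't part of the match.
`re.search` tries every starting position until one works.
Here no position works, so the call returns None.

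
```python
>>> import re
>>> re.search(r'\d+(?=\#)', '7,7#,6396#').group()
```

'7'

Lookahead/lookbehind check context without consuming it, so the matched span excludes the asserted characters.
`search` walks the string left to right and returns the first match it finds.
The match spans [2:3] → '7'.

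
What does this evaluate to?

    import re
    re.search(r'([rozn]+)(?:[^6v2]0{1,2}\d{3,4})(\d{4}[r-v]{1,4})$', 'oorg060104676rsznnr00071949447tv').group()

Pattern: one or more of one of [rozn] (captured); then any character except [6v2], then 1 to 2 of the literal '0', then 3 to 4 of a digit (non-capturing group); then exactly 4 of a digit, then 1 to 4 of a character in [r-v] (captured); then anchored at the end.
`search` walks the string left to right and returns the first match it finds.
The match spans [15:32] → 'znnr00071949447tv'.
Captured: group 1 = 'znnr', group 2 = '9447tv'.

'znnr00071949447tv'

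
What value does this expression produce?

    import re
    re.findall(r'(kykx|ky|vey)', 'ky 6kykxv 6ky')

Branches in `(...|...)` are attempted left-to-right; the first branch that allows the whole pattern to succeed is taken.
Matches: at [0:2] match 'ky', group 1 = 'ky'; at [4:8] match 'kykx', group 1 = 'kykx'; at [11:13] match 'ky', group 1 = 'ky'.
With a single group, `findall` returns only what that group captured — 3 items.

['ky', 'kykx', 'ky']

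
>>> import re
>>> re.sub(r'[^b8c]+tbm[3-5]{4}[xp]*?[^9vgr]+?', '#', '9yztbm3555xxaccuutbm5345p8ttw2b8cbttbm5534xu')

'#xacc#8ttw2b8cb#u'

The pattern matches one or more of any character except [b8c], then the literal 'tbm', then exactly 4 of a character in [3-5]; then zero or more of one of [xp] (lazy); then one or more of any character except [9vgr] (lazy).
A `+?`/`*?`/`{m,n}?` starts at its minimum and grows only as far as needed for what follows to match.
Matches: at [0:11] → '9yztbm3555x'; at [15:25] → 'uutbm5345p'; at [34:43] → 'ttbm5534x'.
Every occurrence is swapped for '#'.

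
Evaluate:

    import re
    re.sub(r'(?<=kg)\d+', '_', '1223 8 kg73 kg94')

'1223 8 kg_ kg_'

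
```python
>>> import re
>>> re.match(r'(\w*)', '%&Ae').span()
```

(0, 0)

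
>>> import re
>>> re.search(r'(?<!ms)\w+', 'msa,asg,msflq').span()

(0, 3)

The negative lookaround is zero-width — it rules out positions where the adjacent text would match, without consuming anything.
Unlike `match`, `search` isn't anchored — it looks for the pattern anywhere in the string.
The match spans [0:3] → 'msa'.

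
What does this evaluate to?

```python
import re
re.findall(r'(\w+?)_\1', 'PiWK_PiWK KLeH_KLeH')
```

['PiWK', 'KLeH']

After group 1 captures some text, `\1` only succeeds where that same text appears again.
Because there's exactly one group, `findall` drops the full match and keeps group 1 from each hit.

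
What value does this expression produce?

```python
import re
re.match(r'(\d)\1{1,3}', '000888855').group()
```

'000'

A backreference is literal: `\1` must see the identical characters the first group matched.
With `match`, the pattern is implicitly anchored at the beginning.
The match spans [0:3] → '000'.
Captured: group 1 = '0'.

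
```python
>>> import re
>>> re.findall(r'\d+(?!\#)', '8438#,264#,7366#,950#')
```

['843', '26', '736', '95']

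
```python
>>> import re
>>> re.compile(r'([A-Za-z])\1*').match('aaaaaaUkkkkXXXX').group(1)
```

'a'

`\1` is not a pattern — it's the concrete string captured by group 1, re-applied verbatim.
With `match`, the pattern is implicitly anchored at the beginning.
The match spans [0:6] → 'aaaaaa'.
Captured: group 1 = 'a'.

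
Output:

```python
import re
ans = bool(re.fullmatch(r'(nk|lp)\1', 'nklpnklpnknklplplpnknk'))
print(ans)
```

False

`re.fullmatch` is like wrapping the pattern in `^…$` (in single-line mode).
Here the pattern can't cover the whole string, so the call returns None, and `bool(None)` is False.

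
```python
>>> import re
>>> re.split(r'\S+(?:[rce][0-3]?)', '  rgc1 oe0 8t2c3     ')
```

Pattern: one or more of a non-whitespace character; then one of [rce], then optionally a character in [0-3] (non-capturing group).
Matches to split on: at [2:6] → 'rgc1'; at [7:10] → 'oe0'; at [11:16] → '8t2c3'.
Each match becomes a cut point; 4 segments remain.

['  ', ' ', ' ', '     ']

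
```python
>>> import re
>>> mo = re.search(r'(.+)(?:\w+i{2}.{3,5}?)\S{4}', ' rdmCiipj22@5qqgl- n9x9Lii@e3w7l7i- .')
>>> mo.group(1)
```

' rdmCiipj22@5qqgl- n9x9'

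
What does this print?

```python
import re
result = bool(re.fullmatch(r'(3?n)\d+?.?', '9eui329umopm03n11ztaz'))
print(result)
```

The pattern matches optionally the literal '3', then the literal 'n' (captured); then one or more of a digit (lazy), then optionally any character.
`re.fullmatch` requires the pattern to consume the entire string.
Here the pattern can't cover the whole string, so the call returns None, and `bool(None)` is False.

False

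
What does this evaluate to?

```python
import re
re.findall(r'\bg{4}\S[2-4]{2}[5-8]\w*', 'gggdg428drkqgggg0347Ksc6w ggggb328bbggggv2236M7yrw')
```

['ggggb328bbggggv2236M7yrw']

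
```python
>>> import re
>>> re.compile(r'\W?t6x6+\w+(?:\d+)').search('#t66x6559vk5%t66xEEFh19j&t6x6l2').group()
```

Pattern: optionally a non-word character, then the literal 't6x', then one or more of the literal '6'; then one or more of a word character; then one or more of a digit (non-capturing group).
Unlike `match`, `search` isn't anchored — it looks for the pattern anywhere in the string.
The match spans [24:31] → '&t6x6l2'.

'&t6x6l2'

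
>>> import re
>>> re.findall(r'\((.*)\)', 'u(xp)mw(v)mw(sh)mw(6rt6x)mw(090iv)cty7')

Scanning left to right: at [1:34] match '(xp)mw(v)mw(sh)mw(6rt6x)mw(090iv)', group 1 = 'xp)mw(v)mw(sh)mw(6rt6x)mw(090iv'.
One capturing group, so `findall` returns just the captured substring from the one match — 1 in all.

['xp)mw(v)mw(sh)mw(6rt6x)mw(090iv']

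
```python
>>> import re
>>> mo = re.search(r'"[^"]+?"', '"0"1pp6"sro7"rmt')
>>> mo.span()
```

(0, 3)

The match spans [0:3] → '"0"'.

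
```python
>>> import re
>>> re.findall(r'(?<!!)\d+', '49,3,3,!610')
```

A negative assertion filters positions out without eating any characters.
Walking the string: at [0:2] → '49'; at [3:4] → '3'; at [5:6] → '3'; at [9:11] → '10'.
No capturing groups, so `findall` returns the 4 full match strings.

['49', '3', '3', '10']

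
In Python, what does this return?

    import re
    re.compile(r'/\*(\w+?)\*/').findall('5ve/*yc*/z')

Matches: at [3:9] match '/*yc*/', group 1 = 'yc'.
Because there's exactly one group, `findall` drops the full match and keeps group 1 from the one hit.

['yc']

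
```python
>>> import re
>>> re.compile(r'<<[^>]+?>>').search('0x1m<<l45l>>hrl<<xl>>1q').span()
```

Unlike `match`, `search` isn't anchored — it looks for the pattern anywhere in the string.
The match spans [4:12] → '<<l45l>>'.

(4, 12)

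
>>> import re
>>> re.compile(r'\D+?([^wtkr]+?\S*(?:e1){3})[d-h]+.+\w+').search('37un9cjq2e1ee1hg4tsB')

None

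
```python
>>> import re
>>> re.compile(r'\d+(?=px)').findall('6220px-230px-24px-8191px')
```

Lookahead/lookbehind check context without consuming it, so the matched span excludes the asserted characters.
Walking the string: at [0:4] → '6220'; at [7:10] → '230'; at [13:15] → '24'; at [18:22] → '8191'.
`findall` yields the raw match text (4 of them) because the pattern has no groups.

['6220', '230', '24', '8191']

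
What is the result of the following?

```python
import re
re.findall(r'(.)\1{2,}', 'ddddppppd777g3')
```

['d', 'p', '7']

After group 1 captures some text, `\1` only succeeds where that same text appears again.
Scanning left to right: at [0:4] match 'dddd', group 1 = 'd'; at [4:8] match 'pppp', group 1 = 'p'; at [9:12] match '777', group 1 = '7'.
One capturing group, so `findall` returns just the captured substring from each match — 3 in all.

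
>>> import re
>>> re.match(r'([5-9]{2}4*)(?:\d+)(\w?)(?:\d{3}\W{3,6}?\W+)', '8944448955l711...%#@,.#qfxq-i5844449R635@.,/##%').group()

'8944448955l711...%#@,.#'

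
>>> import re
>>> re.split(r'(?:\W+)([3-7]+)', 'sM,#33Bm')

The pattern matches one or more of a non-word character (non-capturing group); then one or more of a character in [3-7] (captured).
The group in the pattern means `split` returns the separators' captures alongside the pieces.

['sM', '33', 'Bm']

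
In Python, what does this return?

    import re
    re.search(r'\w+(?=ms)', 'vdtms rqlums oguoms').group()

'vdt'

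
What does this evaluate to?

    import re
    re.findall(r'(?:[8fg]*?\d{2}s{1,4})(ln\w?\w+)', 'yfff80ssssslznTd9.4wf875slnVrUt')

['lnVrUt']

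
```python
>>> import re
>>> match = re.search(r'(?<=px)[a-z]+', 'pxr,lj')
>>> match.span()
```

(2, 3)

Because the assertion is zero-width, the text it checks is not consumed and won't appear in the result.
The match spans [2:3] → 'r'.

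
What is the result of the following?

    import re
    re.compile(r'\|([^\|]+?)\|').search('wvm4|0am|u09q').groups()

`re.search` tries every starting position until one works.
The match spans [4:9] → '|0am|'.
Captured: group 1 = '0am'.

('0am',)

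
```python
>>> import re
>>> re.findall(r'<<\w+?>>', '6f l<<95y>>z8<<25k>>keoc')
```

Scanning left to right: at [4:11] → '<<95y>>'; at [13:20] → '<<25k>>'.
With no groups in the pattern, `findall` gives back each whole match — 2 here.

['<<95y>>', '<<25k>>']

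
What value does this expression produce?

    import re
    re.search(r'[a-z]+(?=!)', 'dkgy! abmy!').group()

Because the assertion is zero-width, the text it checks is not consumed and won't appear in the result.
The match spans [0:4] → 'dkgy'.

'dkgy'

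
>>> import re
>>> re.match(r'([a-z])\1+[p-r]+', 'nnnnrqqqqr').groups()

('n',)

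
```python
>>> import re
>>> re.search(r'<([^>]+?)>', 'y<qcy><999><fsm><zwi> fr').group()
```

Unlike `match`, `search` isn't anchored — it looks for the pattern anywhere in the string.
The match spans [1:6] → '<qcy>'.
Captured: group 1 = 'qcy'.

'<qcy>'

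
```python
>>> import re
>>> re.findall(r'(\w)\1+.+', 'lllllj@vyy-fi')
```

`\1` is not a pattern — it's the concrete string captured by group 1, re-applied verbatim.
Matches: at [0:13] match 'lllllj@vyy-fi', group 1 = 'l'.
Because there's exactly one group, `findall` drops the full match and keeps group 1 from the one hit.

['l']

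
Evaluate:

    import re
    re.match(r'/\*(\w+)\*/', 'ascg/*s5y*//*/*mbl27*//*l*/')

`match` is anchored at position 0; if the pattern doesn't fit there, it returns None.
Here position 0 doesn't satisfy it, so the call returns None.

None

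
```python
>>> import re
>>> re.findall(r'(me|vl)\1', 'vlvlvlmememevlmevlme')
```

`\1` has to match the exact text group 1 already captured.
Because there's exactly one group, `findall` drops the full match and keeps group 1 from each hit.

['vl', 'me']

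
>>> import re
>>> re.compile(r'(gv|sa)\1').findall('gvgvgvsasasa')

`\1` has to match the exact text group 1 already captured.
Scanning left to right: at [0:4] match 'gvgv', group 1 = 'gv'; at [6:10] match 'sasa', group 1 = 'sa'.
With a single group, `findall` returns only what that group captured — 2 items.

['gv', 'sa']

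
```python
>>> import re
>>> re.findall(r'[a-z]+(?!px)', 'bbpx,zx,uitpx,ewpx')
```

Because the assertion is negative and zero-width, positions next to the forbidden text are skipped.
With no groups in the pattern, `findall` gives back each whole match — 4 here.

['bbpx', 'zx', 'uitpx', 'ewpx']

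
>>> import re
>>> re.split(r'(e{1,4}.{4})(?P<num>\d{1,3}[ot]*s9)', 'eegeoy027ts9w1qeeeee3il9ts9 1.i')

['', 'eegeoy', '027ts9', 'w1q', 'eeeee3il', '9ts9', ' 1.i']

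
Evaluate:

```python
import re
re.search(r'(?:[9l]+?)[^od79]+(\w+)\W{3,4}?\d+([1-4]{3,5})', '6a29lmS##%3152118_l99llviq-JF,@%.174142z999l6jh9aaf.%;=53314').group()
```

The pattern matches one or more of one of [9l] (lazy) (non-capturing group); then one or more of any character except [od79]; then one or more of a word character (captured); then 3 to 4 of a non-word character (lazy), then one or more of a digit; then 3 to 5 of a character in [1-4] (captured).
`re.search` tries every starting position until one works.
The match spans [3:16] → '9lmS##%315211'.
Captured: group 1 = 'S', group 2 = '211'.

'9lmS##%315211'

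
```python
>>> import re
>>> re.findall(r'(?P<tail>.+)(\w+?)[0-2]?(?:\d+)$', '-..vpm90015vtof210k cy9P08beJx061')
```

Pattern: one or more of any character (captured as 'tail'); then one or more of a word character (lazy) (captured); then optionally a character in [0-2]; then one or more of a digit (non-capturing group); then anchored at the end.
Walking the string: at [0:33] match '-..vpm90015vtof210k cy9P08beJx061', groups = ('-..vpm90015vtof210k cy9P08beJx0', '6').
`findall` packs the 2 group values into a tuple for every match.

[('-..vpm90015vtof210k cy9P08beJx0', '6')]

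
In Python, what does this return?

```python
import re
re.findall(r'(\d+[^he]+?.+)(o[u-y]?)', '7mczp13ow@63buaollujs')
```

[('7mczp13ow@63bua', 'o')]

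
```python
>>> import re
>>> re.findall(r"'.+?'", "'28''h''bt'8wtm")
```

["'28'", "'h'", "'bt'"]

A `+?`/`*?`/`{m,n}?` starts at its minimum and grows only as far as needed for what follows to match.
With no groups in the pattern, `findall` gives back each whole match — 3 here.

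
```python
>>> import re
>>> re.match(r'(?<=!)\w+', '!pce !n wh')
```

None

The `(?=…)`/`(?<=…)` assertion just peeks at neighbouring text; it doesn't advance the match position.
With `match`, the pattern is implicitly anchored at the beginning.
Here the string doesn't start with a match, so the call returns None.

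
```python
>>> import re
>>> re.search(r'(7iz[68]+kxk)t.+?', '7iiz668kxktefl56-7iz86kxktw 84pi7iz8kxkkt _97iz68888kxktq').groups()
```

('7iz86kxk',)

This matches the literal '7iz', then one or more of one of [68], then the literal 'kxk' (captured); then the literal 't', then one or more of any character (lazy).
Lazy quantifiers expand one character at a time until the remainder of the pattern can match.
Unlike `match`, `search` isn't anchored — it looks for the pattern anywhere in the string.
The match spans [17:27] → '7iz86kxktw'.
Captured: group 1 = '7iz86kxk'.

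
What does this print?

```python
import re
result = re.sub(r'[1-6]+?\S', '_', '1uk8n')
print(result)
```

The pattern matches one or more of a character in [1-6] (lazy); then a non-whitespace character.
Matches: at [0:2] → '1u'.
Each match is replaced by '_'.

_k8n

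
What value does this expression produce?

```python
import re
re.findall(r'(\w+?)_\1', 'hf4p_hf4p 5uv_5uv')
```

['hf4p', '5uv']

The backreference `\1` re-matches whatever the first group consumed, character for character.
Matches: at [0:9] match 'hf4p_hf4p', group 1 = 'hf4p'; at [10:17] match '5uv_5uv', group 1 = '5uv'.
`findall` collects group 1 from each match (2 total).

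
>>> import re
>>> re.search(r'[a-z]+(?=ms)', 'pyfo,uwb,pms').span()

(9, 10)

Lookahead/lookbehind check context without consuming it, so the matched span excludes the asserted characters.
`search` walks the string left to right and returns the first match it finds.
The match spans [9:10] → 'p'.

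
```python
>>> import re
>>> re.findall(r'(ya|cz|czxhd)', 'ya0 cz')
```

`findall` collects group 1 from each match (2 total).

['ya', 'cz']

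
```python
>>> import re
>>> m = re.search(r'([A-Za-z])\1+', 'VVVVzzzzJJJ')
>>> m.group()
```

'VVVV'

`\1` has to match the exact text group 1 already captured.
`re.search` tries every starting position until one works.
The match spans [0:4] → 'VVVV'.
Captured: group 1 = 'V'.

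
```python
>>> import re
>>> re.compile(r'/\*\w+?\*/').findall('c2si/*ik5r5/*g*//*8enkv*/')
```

['/*g*/', '/*8enkv*/']

With no groups in the pattern, `findall` gives back each whole match — 2 here.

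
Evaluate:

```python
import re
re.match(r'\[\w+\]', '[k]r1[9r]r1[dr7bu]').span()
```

(0, 3)

`re.match` won't scan ahead — the pattern has to work from the very first character.
The match spans [0:3] → '[k]'.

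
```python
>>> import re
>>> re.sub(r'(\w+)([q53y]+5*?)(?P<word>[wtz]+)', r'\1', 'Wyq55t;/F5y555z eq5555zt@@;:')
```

'Wyq5;/F5y55 eq555@@;:'

This matches one or more of a word character (captured); then one or more of one of [q53y], then zero or more of the literal '5' (lazy) (captured); then one or more of one of [wtz] (captured as 'word').
Matches: at [0:6] → 'Wyq55t'; at [8:15] → 'F5y555z'; at [16:24] → 'eq5555zt'.
The replacement refers to a captured group, so each match is rewritten using its own captured text.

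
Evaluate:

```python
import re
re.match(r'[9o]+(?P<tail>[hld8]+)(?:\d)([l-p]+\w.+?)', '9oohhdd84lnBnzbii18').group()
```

`re.match` won't scan ahead — the pattern has to work from the very first character.
The match spans [0:13] → '9oohhdd84lnBn'.

'9oohhdd84lnBn'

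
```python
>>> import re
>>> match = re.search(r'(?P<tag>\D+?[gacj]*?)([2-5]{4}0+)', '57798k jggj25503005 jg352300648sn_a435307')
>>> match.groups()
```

(' jg', '352300')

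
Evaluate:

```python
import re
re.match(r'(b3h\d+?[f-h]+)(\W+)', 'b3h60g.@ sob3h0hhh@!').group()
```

'b3h60g.@ '

The pattern matches the literal 'b3h', then one or more of a digit (lazy), then one or more of a character in [f-h] (captured); then one or more of a non-word character (captured).
`re.match` won't scan ahead — the pattern has to work from the very first character.
The match spans [0:9] → 'b3h60g.@ '.
Captured: group 1 = 'b3h60g', group 2 = '.@ '.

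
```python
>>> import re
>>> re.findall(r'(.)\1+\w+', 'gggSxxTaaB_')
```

['g']

The backreference `\1` re-matches whatever the first group consumed, character for character.
One capturing group, so `findall` returns just the captured substring from the one match — 1 in all.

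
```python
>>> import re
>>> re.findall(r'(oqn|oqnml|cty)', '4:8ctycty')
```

['cty', 'cty']

Scanning left to right: at [3:6] match 'cty', group 1 = 'cty'; at [6:9] match 'cty', group 1 = 'cty'.
One capturing group, so `findall` returns just the captured substring from each match — 2 in all.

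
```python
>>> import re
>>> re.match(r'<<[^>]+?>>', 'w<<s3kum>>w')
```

None

With `match`, the pattern is implicitly anchored at the beginning.
Here the pattern fails at index 0, so the call returns None.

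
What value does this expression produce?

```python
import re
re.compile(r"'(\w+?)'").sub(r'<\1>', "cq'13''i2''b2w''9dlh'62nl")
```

Matches: at [2:6] → "'13'"; at [6:10] → "'i2'"; at [10:15] → "'b2w'"; at [15:21] → "'9dlh'".
The replacement refers to a captured group, so each match is rewritten using its own captured text.

'cq<13><i2><b2w><9dlh>62nl'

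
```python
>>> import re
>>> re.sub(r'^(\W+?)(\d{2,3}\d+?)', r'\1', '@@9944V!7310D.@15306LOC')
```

'@@V!7310D.@15306LOC'

The pattern matches anchored at the start of the string; then one or more of a non-word character (lazy) (captured); then 2 to 3 of a digit, then one or more of a digit (lazy) (captured).
Matches: at [0:6] → '@@9944'.
The replacement refers to a captured group, so each match is rewritten using its own captured text.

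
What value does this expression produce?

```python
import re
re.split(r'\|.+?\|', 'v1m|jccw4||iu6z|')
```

The `?` after the quantifier makes it lazy — it takes as little as possible before letting the rest of the pattern try.
Matches to split on: at [3:10] → '|jccw4|'; at [10:16] → '|iu6z|'.
`split` removes every match and returns the 3 fragments in between.

['v1m', '', '']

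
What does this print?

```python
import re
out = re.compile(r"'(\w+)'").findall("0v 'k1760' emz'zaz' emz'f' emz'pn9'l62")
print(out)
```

['k1760', 'zaz', 'f', 'pn9']

Walking the string: at [3:10] match "'k1760'", group 1 = 'k1760'; at [14:19] match "'zaz'", group 1 = 'zaz'; at [23:26] match "'f'", group 1 = 'f'; at [30:35] match "'pn9'", group 1 = 'pn9'.
One capturing group, so `findall` returns just the captured substring from each match — 4 in all.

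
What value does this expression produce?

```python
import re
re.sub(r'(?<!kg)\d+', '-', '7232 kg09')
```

'- kg0-'

The negative lookaround is zero-width — it rules out positions where the adjacent text would match, without consuming anything.
Matches: at [0:4] → '7232'; at [8:9] → '9'.
Every occurrence is swapped for '-'.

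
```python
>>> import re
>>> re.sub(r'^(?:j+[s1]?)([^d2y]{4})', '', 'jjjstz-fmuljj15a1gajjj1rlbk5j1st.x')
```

'muljj15a1gajjj1rlbk5j1st.x'

`sub` substitutes '' at each match site.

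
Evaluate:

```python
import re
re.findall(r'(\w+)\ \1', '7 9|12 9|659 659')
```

['659']

After group 1 captures some text, `\1` only succeeds where that same text appears again.
Walking the string: at [9:16] match '659 659', group 1 = '659'.
With a single group, `findall` returns only what that group captured — 1 item.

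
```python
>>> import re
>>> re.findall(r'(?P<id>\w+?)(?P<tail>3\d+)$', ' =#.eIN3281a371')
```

This matches one or more of a word character (lazy) (captured as 'id'); then a literal '3', then one or more of a digit (captured as 'tail'); then anchored at the end.
Matches: at [4:15] match 'eIN3281a371', groups = ('eIN3281a', '371').
2 groups means the one result is a tuple of 2 captured strings — 1 here.

[('eIN3281a', '371')]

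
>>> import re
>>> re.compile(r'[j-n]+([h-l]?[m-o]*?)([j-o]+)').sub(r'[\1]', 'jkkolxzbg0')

This matches one or more of a character in [j-n]; then optionally a character in [h-l], then zero or more of a character in [m-o] (lazy) (captured); then one or more of a character in [j-o] (captured).
With the lazy modifier that quantifier settles for the fewest repetitions that let the rest of the pattern succeed (the atoms after it are unaffected and can still be greedy).
Matches: at [0:5] → 'jkkol'.
The replacement refers to a captured group, so each match is rewritten using its own captured text.

'[]xzbg0'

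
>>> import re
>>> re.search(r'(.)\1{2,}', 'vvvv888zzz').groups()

The match spans [0:4] → 'vvvv'.
Captured: group 1 = 'v'.

('v',)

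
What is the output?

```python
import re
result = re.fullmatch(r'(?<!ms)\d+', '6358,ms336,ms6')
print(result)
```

The negative lookaround is zero-width — it rules out positions where the adjacent text would match, without consuming anything.
For `fullmatch`, every character of the input must be accounted for by the pattern.
Here the pattern can't cover the whole string, so the call returns None.

None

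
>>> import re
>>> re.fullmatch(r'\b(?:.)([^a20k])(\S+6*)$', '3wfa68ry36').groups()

This matches a word boundary (`\b`, zero-width); then any character (non-capturing group); then any character except [a20k] (captured); then one or more of a non-whitespace character, then zero or more of the literal '6' (captured); then anchored at the end.
`re.fullmatch` is like wrapping the pattern in `^…$` (in single-line mode).
The match spans [0:10] → '3wfa68ry36'.
Captured: group 1 = 'w', group 2 = 'fa68ry36'.

('w', 'fa68ry36')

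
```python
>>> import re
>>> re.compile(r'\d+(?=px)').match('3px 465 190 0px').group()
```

Because the assertion is zero-width, the text it checks is not consumed and won't appear in the result.
`re.match` won't scan ahead — the pattern has to work from the very first character.
The match spans [0:1] → '3'.

'3'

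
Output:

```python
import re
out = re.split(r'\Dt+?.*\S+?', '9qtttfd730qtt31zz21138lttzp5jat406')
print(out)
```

['9', '']

Pattern: a non-digit; then one or more of a literal 't' (lazy), then zero or more of any character, then one or more of a non-whitespace character (lazy).
`split` removes every match and returns the 2 fragments in between.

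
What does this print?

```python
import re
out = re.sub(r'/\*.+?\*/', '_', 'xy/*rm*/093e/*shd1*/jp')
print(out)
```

xy_093e_jp

Each match is replaced by '_'.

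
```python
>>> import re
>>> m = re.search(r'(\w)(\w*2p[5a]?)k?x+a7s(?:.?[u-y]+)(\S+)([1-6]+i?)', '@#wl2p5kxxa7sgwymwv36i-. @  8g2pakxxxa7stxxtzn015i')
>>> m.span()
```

The pattern matches a word character (captured); then zero or more of a word character, then the literal '2p', then optionally one of [5a] (captured); then optionally the literal 'k', then one or more of the literal 'x', then the literal 'a7s'; then optionally any character, then one or more of a character in [u-y] (non-capturing group); then one or more of a non-whitespace character (captured); then one or more of a character in [1-6], then optionally the literal 'i' (captured).
`re.search` tries every starting position until one works.
The match spans [2:22] → 'wl2p5kxxa7sgwymwv36i'.
Captured: group 1 = 'w', group 2 = 'l2p5', group 3 = 'mwv3', group 4 = '6i'.

(2, 22)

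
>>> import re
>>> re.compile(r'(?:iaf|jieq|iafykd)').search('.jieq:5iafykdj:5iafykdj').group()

`re.search` scans for the first position where the pattern succeeds.
The match spans [1:5] → 'jieq'.

'jieq'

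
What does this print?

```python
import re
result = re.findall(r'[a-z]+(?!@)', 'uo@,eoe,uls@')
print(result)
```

['u', 'eoe', 'ul']

`(?!…)`/`(?<!…)` only lets a position through if the neighbouring text does NOT match; no characters are consumed.
No capturing groups, so `findall` returns the 3 full match strings.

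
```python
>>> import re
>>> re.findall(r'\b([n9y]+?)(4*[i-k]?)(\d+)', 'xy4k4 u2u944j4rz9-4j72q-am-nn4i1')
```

[('nn', '4i', '1')]

Multiple groups make `findall` return tuples — one 3-tuple for the one match.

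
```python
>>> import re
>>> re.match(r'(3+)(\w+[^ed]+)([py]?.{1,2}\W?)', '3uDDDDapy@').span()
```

Pattern: one or more of a literal '3' (captured); then one or more of a word character, then one or more of any character except [ed] (captured); then optionally one of [py], then 1 to 2 of any character, then optionally a non-word character (captured).
`re.match` only tries the pattern at the start of the string.
The match spans [0:10] → '3uDDDDapy@'.
Captured: group 1 = '3', group 2 = 'uDDDDapy', group 3 = '@'.

(0, 10)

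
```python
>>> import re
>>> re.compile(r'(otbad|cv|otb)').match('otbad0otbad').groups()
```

('otbad',)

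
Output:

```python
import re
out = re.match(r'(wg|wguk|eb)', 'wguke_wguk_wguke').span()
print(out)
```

`match` is anchored at position 0; if the pattern doesn't fit there, it returns None.
The match spans [0:2] → 'wg'.

(0, 2)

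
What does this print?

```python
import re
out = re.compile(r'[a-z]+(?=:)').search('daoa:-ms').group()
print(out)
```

Because the assertion is zero-width, the text it checks is not consumed and won't appear in the result.
`re.search` scans for the first position where the pattern succeeds.
The match spans [0:4] → 'daoa'.

daoa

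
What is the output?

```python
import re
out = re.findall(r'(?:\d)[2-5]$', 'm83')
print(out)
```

The pattern matches a digit (non-capturing group); then a character in [2-5]; then anchored at the end.
Walking the string: at [1:3] → '83'.
Since nothing is captured, `findall` lists the 1 matched substring directly.

['83']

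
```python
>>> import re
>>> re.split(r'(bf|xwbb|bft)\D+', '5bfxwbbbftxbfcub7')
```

Because the pattern has a capturing group, `split` also inserts each captured text between the pieces.

['5', 'bf', '7']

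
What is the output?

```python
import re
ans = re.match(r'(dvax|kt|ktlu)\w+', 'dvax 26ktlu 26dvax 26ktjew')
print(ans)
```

`re.match` only tries the pattern at the start of the string.
Here the string doesn't start with a match, so the call returns None.

None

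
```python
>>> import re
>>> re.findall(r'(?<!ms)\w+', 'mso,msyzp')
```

A negative assertion filters positions out without eating any characters.
Since nothing is captured, `findall` lists the 2 matched substrings directly.

['mso', 'msyzp']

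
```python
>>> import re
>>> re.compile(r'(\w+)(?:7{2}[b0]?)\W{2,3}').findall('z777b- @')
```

This matches one or more of a word character (captured); then exactly 2 of a literal '7', then optionally one of [b0] (non-capturing group); then 2 to 3 of a non-word character.
Walking the string: at [0:8] match 'z777b- @', group 1 = 'z7'.
With a single group, `findall` returns only what that group captured — 1 item.

['z7']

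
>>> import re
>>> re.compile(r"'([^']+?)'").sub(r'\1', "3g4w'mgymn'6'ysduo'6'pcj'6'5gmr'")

'3g4wmgymn6ysduo6pcj65gmr'

Matches: at [4:11] → "'mgymn'"; at [12:19] → "'ysduo'"; at [20:25] → "'pcj'"; at [26:32] → "'5gmr'".
The replacement refers to a captured group, so each match is rewritten using its own captured text.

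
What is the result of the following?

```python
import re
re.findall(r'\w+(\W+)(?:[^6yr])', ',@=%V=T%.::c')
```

['=']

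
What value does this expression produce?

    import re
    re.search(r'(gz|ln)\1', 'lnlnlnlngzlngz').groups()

('ln',)

The match spans [0:4] → 'lnln'.
Captured: group 1 = 'ln'.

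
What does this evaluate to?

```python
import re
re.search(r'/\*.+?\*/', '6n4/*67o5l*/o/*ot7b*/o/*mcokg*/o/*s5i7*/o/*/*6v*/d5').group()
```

Lazy quantifiers expand one character at a time until the remainder of the pattern can match.
`search` walks the string left to right and returns the first match it finds.
The match spans [3:12] → '/*67o5l*/'.

'/*67o5l*/'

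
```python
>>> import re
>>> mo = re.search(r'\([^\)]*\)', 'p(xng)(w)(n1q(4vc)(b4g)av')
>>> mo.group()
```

'(xng)'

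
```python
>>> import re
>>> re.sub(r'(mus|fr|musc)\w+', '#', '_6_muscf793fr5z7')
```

Matches: at [3:16] → 'muscf793fr5z7'.
Each match is replaced by '#'.

'_6_#'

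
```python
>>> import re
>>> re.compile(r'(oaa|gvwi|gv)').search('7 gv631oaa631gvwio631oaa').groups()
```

('gv',)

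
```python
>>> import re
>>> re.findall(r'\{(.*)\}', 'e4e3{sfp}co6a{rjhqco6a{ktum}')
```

['sfp}co6a{rjhqco6a{ktum']

Matches: at [4:28] match '{sfp}co6a{rjhqco6a{ktum}', group 1 = 'sfp}co6a{rjhqco6a{ktum'.
`findall` collects group 1 from the one match (1 total).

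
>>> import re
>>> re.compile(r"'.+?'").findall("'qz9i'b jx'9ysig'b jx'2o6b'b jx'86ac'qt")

Scanning left to right: at [0:6] → "'qz9i'"; at [10:17] → "'9ysig'"; at [21:27] → "'2o6b'"; at [31:37] → "'86ac'".
With no groups in the pattern, `findall` gives back each whole match — 4 here.

["'qz9i'", "'9ysig'", "'2o6b'", "'86ac'"]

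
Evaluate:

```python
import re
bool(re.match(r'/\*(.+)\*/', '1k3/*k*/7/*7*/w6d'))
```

False

`match` is anchored at position 0; if the pattern doesn't fit there, it returns None.
Here position 0 doesn't satisfy it, so the call returns None, and `bool(None)` is False.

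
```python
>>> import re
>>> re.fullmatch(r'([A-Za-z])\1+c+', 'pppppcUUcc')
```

After group 1 captures some text, `\1` only succeeds where that same text appears again.
For `fullmatch`, every character of the input must be accounted for by the pattern.
Here there's no way to consume every character, so the call returns None.

None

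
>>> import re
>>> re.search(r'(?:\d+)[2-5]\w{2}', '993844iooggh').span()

(0, 8)

The pattern matches one or more of a digit (non-capturing group); then a character in [2-5], then exactly 2 of a word character.
`search` walks the string left to right and returns the first match it finds.
The match spans [0:8] → '993844io'.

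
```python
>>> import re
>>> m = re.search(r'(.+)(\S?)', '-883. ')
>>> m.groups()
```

('-883. ', '')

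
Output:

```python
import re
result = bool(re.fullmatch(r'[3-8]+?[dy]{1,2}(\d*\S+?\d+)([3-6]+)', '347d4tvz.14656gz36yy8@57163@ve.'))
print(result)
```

Pattern: one or more of a character in [3-8] (lazy), then 1 to 2 of one of [dy]; then zero or more of a digit, then one or more of a non-whitespace character (lazy), then one or more of a digit (captured); then one or more of a character in [3-6] (captured).
`re.fullmatch` is like wrapping the pattern in `^…$` (in single-line mode).
Here the pattern can't cover the whole string, so the call returns None, and `bool(None)` is False.

False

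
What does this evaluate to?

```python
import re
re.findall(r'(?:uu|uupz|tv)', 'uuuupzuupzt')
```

['uu', 'uu', 'uu']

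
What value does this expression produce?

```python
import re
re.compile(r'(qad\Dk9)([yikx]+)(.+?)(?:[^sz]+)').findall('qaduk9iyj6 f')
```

[('qaduk9', 'iy', 'j')]

The pattern matches the literal 'qad', then a non-digit, then the literal 'k9' (captured); then one or more of one of [yikx] (captured); then one or more of any character (lazy) (captured); then one or more of any character except [sz] (non-capturing group).
Scanning left to right: at [0:12] match 'qaduk9iyj6 f', groups = ('qaduk9', 'iy', 'j').
`findall` packs the 3 group values into a tuple for every match.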